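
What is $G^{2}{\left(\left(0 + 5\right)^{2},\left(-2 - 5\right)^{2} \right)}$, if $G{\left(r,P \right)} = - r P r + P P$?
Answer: $796594176$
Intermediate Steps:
$G{\left(r,P \right)} = P^{2} - P r^{2}$ ($G{\left(r,P \right)} = - P r r + P^{2} = - P r^{2} + P^{2} = P^{2} - P r^{2}$)
$G^{2}{\left(\left(0 + 5\right)^{2},\left(-2 - 5\right)^{2} \right)} = \left(\left(-2 - 5\right)^{2} \left(\left(-2 - 5\right)^{2} - \left(\left(0 + 5\right)^{2}\right)^{2}\right)\right)^{2} = \left(\left(-7\right)^{2} \left(\left(-7\right)^{2} - \left(5^{2}\right)^{2}\right)\right)^{2} = \left(49 \left(49 - 25^{2}\right)\right)^{2} = \left(49 \left(49 - 625\right)\right)^{2} = \left(49 \left(-576\right)\right)^{2} = \left(-28224\right)^{2} = 796594176$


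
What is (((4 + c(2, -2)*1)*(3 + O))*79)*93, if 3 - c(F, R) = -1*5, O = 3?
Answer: 528984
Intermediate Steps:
c(F, R) = 8 (c(F, R) = 3 - (-1)*5 = 3 - 1*(-5) = 3 + 5 = 8)
(((4 + c(2, -2)*1)*(3 + O))*79)*93 = (((4 + 8*1)*(3 + 3))*79)*93 = (((4 + 8)*6)*79)*93 = ((12*6)*79)*93 = (72*79)*93 = 5688*93 = 528984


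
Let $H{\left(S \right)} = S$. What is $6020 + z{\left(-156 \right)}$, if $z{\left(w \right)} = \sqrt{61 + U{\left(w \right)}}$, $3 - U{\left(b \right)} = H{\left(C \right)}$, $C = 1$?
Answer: $6020 + 3 \sqrt{7} \approx 6027.9$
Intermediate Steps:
$U{\left(b \right)} = 2$ ($U{\left(b \right)} = 3 - 1 = 2$)
$z{\left(w \right)} = 3 \sqrt{7}$ ($z{\left(w \right)} = \sqrt{61 + 2} = \sqrt{63} = 3 \sqrt{7}$)
$6020 + z{\left(-156 \right)} = 6020 + 3 \sqrt{7}$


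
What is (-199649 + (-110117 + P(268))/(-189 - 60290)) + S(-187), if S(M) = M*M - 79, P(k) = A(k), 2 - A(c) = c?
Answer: -9964349178/60479 ≈ -1.6476e+5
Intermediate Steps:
A(c) = 2 - c
P(k) = 2 - k
S(M) = -79 + M² (S(M) = M² - 79 = -79 + M²)
(-199649 + (-110117 + P(268))/(-189 - 60290)) + S(-187) = (-199649 + (-110117 + (2 - 1*268))/(-189 - 60290)) + (-79 + (-187)²) = (-199649 + (-110117 + (2 - 268))/(-60479)) + (-79 + 34969) = (-199649 + (-110117 - 266)*(-1/60479)) + 34890 = (-199649 - 110383*(-1/60479)) + 34890 = (-199649 + 110383/60479) + 34890 = -12074461488/60479 + 34890 = -9964349178/60479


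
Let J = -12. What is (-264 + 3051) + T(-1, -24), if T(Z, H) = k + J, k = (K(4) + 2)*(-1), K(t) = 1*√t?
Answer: 2771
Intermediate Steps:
K(t) = √t
k = -4 (k = (√4 + 2)*(-1) = (2 + 2)*(-1) = 4*(-1) = -4)
T(Z, H) = -16 (T(Z, H) = -4 - 12 = -16)
(-264 + 3051) + T(-1, -24) = (-264 + 3051) - 16 = 2787 - 16 = 2771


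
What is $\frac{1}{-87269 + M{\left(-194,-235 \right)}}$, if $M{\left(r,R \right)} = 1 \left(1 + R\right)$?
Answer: $- \frac{1}{87503} \approx -1.1428 \cdot 10^{-5}$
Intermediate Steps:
$M{\left(r,R \right)} = 1 + R$
$\frac{1}{-87269 + M{\left(-194,-235 \right)}} = \frac{1}{-87269 + \left(1 - 235\right)} = \frac{1}{-87269 - 234} = \frac{1}{-87503} = - \frac{1}{87503}$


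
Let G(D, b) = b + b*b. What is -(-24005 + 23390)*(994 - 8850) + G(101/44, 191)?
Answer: -4794768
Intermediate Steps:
G(D, b) = b + b²
-(-24005 + 23390)*(994 - 8850) + G(101/44, 191) = -(-24005 + 23390)*(994 - 8850) + 191*(1 + 191) = -(-615)*(-7856) + 191*192 = -1*4831440 + 36672 = -4831440 + 36672 = -4794768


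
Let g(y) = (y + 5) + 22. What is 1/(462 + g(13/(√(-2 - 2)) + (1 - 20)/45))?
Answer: 3957480/1933879009 + 52650*I/1933879009 ≈ 0.0020464 + 2.7225e-5*I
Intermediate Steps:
g(y) = 27 + y (g(y) = (5 + y) + 22 = 27 + y)
1/(462 + g(13/(√(-2 - 2)) + (1 - 20)/45)) = 1/(462 + (27 + (13/(√(-2 - 2)) + (1 - 20)/45))) = 1/(462 + (27 + (13/(√(-4)) - 19*1/45))) = 1/(462 + (27 + (13/((2*I)) - 19/45))) = 1/(462 + (27 + (13*(-I/2) - 19/45))) = 1/(462 + (27 + (-13*I/2 - 19/45))) = 1/(462 + (27 + (-19/45 - 13*I/2))) = 1/(462 + (1196/45 - 13*I/2)) = 1/(21986/45 - 13*I/2) = 8100*(21986/45 + 13*I/2)/1933879009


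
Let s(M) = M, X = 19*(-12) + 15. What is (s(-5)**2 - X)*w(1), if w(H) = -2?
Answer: -476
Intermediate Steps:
X = -213 (X = -228 + 15 = -213)
(s(-5)**2 - X)*w(1) = ((-5)**2 - 1*(-213))*(-2) = (25 + 213)*(-2) = 238*(-2) = -476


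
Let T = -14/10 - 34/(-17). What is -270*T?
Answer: -162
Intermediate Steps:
T = ⅗ (T = -14*⅒ - 34*(-1/17) = -7/5 + 2 = ⅗ ≈ 0.60000)
-270*T = -270*⅗ = -162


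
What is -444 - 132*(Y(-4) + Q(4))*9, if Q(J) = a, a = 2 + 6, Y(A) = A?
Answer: -5196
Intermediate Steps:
a = 8
Q(J) = 8
-444 - 132*(Y(-4) + Q(4))*9 = -444 - 132*(-4 + 8)*9 = -444 - 528*9 = -444 - 132*36 = -444 - 4752 = -5196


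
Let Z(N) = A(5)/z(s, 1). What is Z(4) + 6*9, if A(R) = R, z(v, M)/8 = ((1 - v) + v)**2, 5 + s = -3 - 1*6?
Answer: 437/8 ≈ 54.625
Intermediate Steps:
s = -14 (s = -5 + (-3 - 1*6) = -5 + (-3 - 6) = -5 - 9 = -14)
z(v, M) = 8 (z(v, M) = 8*((1 - v) + v)**2 = 8*1**2 = 8*1 = 8)
Z(N) = 5/8
Z(4) + 6*9 = 5/8 + 6*9 = 5/8 + 54 = 437/8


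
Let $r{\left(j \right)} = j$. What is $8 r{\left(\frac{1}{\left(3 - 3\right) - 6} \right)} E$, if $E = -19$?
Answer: $\frac{76}{3} \approx 25.333$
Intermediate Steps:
$8 r{\left(\frac{1}{\left(3 - 3\right) - 6} \right)} E = \frac{8}{\left(3 - 3\right) - 6} \left(-19\right) = \frac{8}{0 - 6} \left(-19\right) = \frac{8}{-6} \left(-19\right) = 8 \left(- \frac{1}{6}\right) \left(-19\right) = \left(- \frac{4}{3}\right) \left(-19\right) = \frac{76}{3}$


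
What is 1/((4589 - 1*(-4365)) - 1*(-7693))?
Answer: 1/16647 ≈ 6.0071e-5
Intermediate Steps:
1/((4589 - 1*(-4365)) - 1*(-7693)) = 1/((4589 + 4365) + 7693) = 1/(8954 + 7693) = 1/16647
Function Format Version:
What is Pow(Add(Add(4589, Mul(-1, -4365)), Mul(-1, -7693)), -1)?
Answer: Rational(1, 16647) ≈ 6.0071e-5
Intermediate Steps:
Pow(Add(Add(4589, Mul(-1, -4365)), Mul(-1, -7693)), -1) = Pow(Add(Add(4589, 4365), 7693), -1) = Pow(Add(8954, 7693), -1) = Pow(16647, -1) = Rational(1, 16647)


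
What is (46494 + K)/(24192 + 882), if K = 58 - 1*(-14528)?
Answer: 10180/4179 ≈ 2.4360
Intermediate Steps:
K = 14586 (K = 58 + 14528 = 14586)
(46494 + K)/(24192 + 882) = (46494 + 14586)/(24192 + 882) = 61080/25074 = 61080*(1/25074) = 10180/4179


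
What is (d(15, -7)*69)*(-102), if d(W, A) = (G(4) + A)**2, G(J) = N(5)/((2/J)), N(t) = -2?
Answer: -851598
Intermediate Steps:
G(J) = -J (G(J) = -2*J/2 = -J)
d(W, A) = (-4 + A)**2 (d(W, A) = (-1*4 + A)**2 = (-4 + A)**2)
(d(15, -7)*69)*(-102) = ((-4 - 7)**2*69)*(-102) = ((-11)**2*69)*(-102) = (121*69)*(-102) = 8349*(-102) = -851598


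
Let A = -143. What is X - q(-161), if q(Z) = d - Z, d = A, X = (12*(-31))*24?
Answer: -8946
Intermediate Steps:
X = -8928 (X = -372*24 = -8928)
d = -143
q(Z) = -143 - Z
X - q(-161) = -8928 - (-143 - 1*(-161)) = -8928 - (-143 + 161) = -8928 - 1*18 = -8928 - 18 = -8946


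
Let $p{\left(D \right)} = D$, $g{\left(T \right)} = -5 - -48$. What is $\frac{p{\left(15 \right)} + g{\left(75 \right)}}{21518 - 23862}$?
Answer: $- \frac{29}{1172} \approx -0.024744$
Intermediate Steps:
$g{\left(T \right)} = 43$ ($g{\left(T \right)} = -5 + 48 = 43$)
$\frac{p{\left(15 \right)} + g{\left(75 \right)}}{21518 - 23862} = \frac{15 + 43}{21518 - 23862} = \frac{58}{-2344} = 58 \left(- \frac{1}{2344}\right) = - \frac{29}{1172}$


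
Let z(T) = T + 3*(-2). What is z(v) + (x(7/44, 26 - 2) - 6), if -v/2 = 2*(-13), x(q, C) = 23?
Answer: 63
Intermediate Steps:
v = 52 (v = -4*(-13) = -2*(-26) = 52)
z(T) = -6 + T (z(T) = T - 6 = -6 + T)
z(v) + (x(7/44, 26 - 2) - 6) = (-6 + 52) + (23 - 6) = 46 + 17 = 63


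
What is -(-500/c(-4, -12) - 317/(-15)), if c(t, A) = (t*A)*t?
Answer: -1899/80 ≈ -23.737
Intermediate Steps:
c(t, A) = A*t² (c(t, A) = (A*t)*t = A*t²)
-(-500/c(-4, -12) - 317/(-15)) = -(-500/((-12*(-4)²)) - 317/(-15)) = -(-500/((-12*16)) - 317*(-1/15)) = -(-500/(-192) + 317/15) = -(-500*(-1/192) + 317/15) = -(125/48 + 317/15) = -1*1899/80 = -1899/80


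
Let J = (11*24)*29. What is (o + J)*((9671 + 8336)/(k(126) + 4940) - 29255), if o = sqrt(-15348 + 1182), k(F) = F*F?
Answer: -582769047861/2602 - 1826862219*I*sqrt(1574)/20816 ≈ -2.2397e+8 - 3.4819e+6*I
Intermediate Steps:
k(F) = F**2
o = 3*I*sqrt(1574) (o = sqrt(-14166) = 3*I*sqrt(1574) ≈ 119.02*I)
J = 7656 (J = 264*29 = 7656)
(o + J)*((9671 + 8336)/(k(126) + 4940) - 29255) = (3*I*sqrt(1574) + 7656)*((9671 + 8336)/(126**2 + 4940) - 29255) = (7656 + 3*I*sqrt(1574))*(18007/(15876 + 4940) - 29255) = (7656 + 3*I*sqrt(1574))*(18007/20816 - 29255) = (7656 + 3*I*sqrt(1574))*(-608954073/20816) = -582769047861/2602 - 1826862219*I*sqrt(1574)/20816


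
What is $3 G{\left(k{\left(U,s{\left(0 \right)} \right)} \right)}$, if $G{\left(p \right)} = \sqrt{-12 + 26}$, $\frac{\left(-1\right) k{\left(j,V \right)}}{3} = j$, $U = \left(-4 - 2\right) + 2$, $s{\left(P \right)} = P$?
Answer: $3 \sqrt{14} \approx 11.225$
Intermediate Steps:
$U = -4$ ($U = -6 + 2 = -4$)
$k{\left(j,V \right)} = - 3 j$
$G{\left(p \right)} = \sqrt{14}$
$3 G{\left(k{\left(U,s{\left(0 \right)} \right)} \right)} = 3 \sqrt{14}$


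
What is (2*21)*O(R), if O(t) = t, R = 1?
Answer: 42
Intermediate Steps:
(2*21)*O(R) = (2*21)*1 = 42*1 = 42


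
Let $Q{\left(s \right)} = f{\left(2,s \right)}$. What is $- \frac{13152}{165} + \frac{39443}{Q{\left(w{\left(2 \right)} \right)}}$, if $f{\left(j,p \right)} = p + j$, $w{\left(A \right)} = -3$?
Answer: $- \frac{2173749}{55} \approx -39523.0$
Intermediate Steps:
$f{\left(j,p \right)} = j + p$
$Q{\left(s \right)} = 2 + s$
$- \frac{13152}{165} + \frac{39443}{Q{\left(w{\left(2 \right)} \right)}} = - \frac{13152}{165} + \frac{39443}{2 - 3} = \left(-13152\right) \frac{1}{165} + \frac{39443}{-1} = - \frac{4384}{55} + 39443 \left(-1\right) = - \frac{4384}{55} - 39443 = - \frac{2173749}{55}$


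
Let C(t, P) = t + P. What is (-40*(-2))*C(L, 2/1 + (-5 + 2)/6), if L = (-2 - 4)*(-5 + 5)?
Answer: 120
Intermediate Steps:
L = 0 (L = -6*0 = 0)
C(t, P) = P + t
(-40*(-2))*C(L, 2/1 + (-5 + 2)/6) = (-40*(-2))*((2/1 + (-5 + 2)/6) + 0) = 80*((2*1 - 3*⅙) + 0) = 80*((2 - ½) + 0) = 80*(3/2 + 0) = 80*(3/2) = 120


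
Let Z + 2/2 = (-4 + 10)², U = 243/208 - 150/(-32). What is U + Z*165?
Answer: 601209/104 ≈ 5780.9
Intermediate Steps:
U = 609/104 (U = 243*(1/208) - 150*(-1/32) = 243/208 + 75/16 = 609/104 ≈ 5.8558)
Z = 35 (Z = -1 + (-4 + 10)² = -1 + 6² = -1 + 36 = 35)
U + Z*165 = 609/104 + 35*165 = 609/104 + 5775 = 601209/104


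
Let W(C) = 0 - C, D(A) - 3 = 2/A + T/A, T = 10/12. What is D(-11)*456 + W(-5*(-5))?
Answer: 13481/11 ≈ 1225.5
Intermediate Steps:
T = ⅚ (T = 10*(1/12) = ⅚ ≈ 0.83333)
D(A) = 3 + 17/(6*A) (D(A) = 3 + (2/A + 5/(6*A)) = 3 + 17/(6*A))
W(C) = -C
D(-11)*456 + W(-5*(-5)) = (3 + (17/6)/(-11))*456 - (-5)*(-5) = (3 + (17/6)*(-1/11))*456 - 1*25 = (3 - 17/66)*456 - 25 = (181/66)*456 - 25 = 13756/11 - 25 = 13481/11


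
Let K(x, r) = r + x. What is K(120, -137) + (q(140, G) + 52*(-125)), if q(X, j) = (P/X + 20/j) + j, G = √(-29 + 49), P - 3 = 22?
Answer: -182471/28 + 4*√5 ≈ -6507.9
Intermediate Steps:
P = 25 (P = 3 + 22 = 25)
G = 2*√5 (G = √20 = 2*√5 ≈ 4.4721)
q(X, j) = j + 20/j + 25/X (q(X, j) = (25/X + 20/j) + j = (20/j + 25/X) + j = j + 20/j + 25/X)
K(120, -137) + (q(140, G) + 52*(-125)) = (-137 + 120) + ((2*√5 + 20/((2*√5)) + 25/140) + 52*(-125)) = -17 + ((2*√5 + 20*(√5/10) + 25*(1/140)) - 6500) = -17 + ((2*√5 + 2*√5 + 5/28) - 6500) = -17 + ((5/28 + 4*√5) - 6500) = -17 + (-181995/28 + 4*√5) = -182471/28 + 4*√5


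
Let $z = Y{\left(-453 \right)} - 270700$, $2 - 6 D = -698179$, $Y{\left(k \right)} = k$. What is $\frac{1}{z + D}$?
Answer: $- \frac{2}{309579} \approx -6.4604 \cdot 10^{-6}$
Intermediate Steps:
$D = \frac{232727}{2}$ ($D = \frac{1}{3} - - \frac{698179}{6} = \frac{1}{3} + \frac{698179}{6} = \frac{232727}{2} \approx 1.1636 \cdot 10^{5}$)
$z = -271153$ ($z = -453 - 270700 = -271153$)
$\frac{1}{z + D} = \frac{1}{-271153 + \frac{232727}{2}} = \frac{1}{- \frac{309579}{2}} = - \frac{2}{309579}$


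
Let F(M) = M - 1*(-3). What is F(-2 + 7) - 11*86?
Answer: -938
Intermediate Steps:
F(M) = 3 + M (F(M) = M + 3 = 3 + M)
F(-2 + 7) - 11*86 = (3 + (-2 + 7)) - 11*86 = (3 + 5) - 946 = 8 - 946 = -938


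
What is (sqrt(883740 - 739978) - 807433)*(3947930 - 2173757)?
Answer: -1432525827909 + 1774173*sqrt(143762) ≈ -1.4319e+12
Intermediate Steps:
(sqrt(883740 - 739978) - 807433)*(3947930 - 2173757) = (sqrt(143762) - 807433)*1774173 = (-807433 + sqrt(143762))*1774173 = -1432525827909 + 1774173*sqrt(143762)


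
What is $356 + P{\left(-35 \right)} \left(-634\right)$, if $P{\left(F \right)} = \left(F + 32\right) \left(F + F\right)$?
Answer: $-132784$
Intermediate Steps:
$P{\left(F \right)} = 2 F \left(32 + F\right)$ ($P{\left(F \right)} = \left(32 + F\right) 2 F = 2 F \left(32 + F\right)$)
$356 + P{\left(-35 \right)} \left(-634\right) = 356 + 2 \left(-35\right) \left(32 - 35\right) \left(-634\right) = 356 + 2 \left(-35\right) \left(-3\right) \left(-634\right) = 356 + 210 \left(-634\right) = 356 - 133140 = -132784$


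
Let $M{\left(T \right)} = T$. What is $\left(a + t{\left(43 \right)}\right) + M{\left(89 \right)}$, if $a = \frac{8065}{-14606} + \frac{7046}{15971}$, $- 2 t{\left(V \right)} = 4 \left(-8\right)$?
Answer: $\frac{24467712491}{233272426} \approx 104.89$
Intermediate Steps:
$t{\left(V \right)} = 16$ ($t{\left(V \right)} = - \frac{4 \left(-8\right)}{2} = \left(- \frac{1}{2}\right) \left(-32\right) = 16$)
$a = - \frac{25892239}{233272426}$ ($a = 8065 \left(- \frac{1}{14606}\right) + 7046 \cdot \frac{1}{15971} = - \frac{8065}{14606} + \frac{7046}{15971} = - \frac{25892239}{233272426} \approx -0.111$)
$\left(a + t{\left(43 \right)}\right) + M{\left(89 \right)} = \left(- \frac{25892239}{233272426} + 16\right) + 89 = \frac{3706466577}{233272426} + 89 = \frac{24467712491}{233272426}$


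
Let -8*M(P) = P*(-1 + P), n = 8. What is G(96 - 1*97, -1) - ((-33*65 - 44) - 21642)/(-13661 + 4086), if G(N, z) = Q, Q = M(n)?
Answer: -90856/9575 ≈ -9.4889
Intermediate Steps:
M(P) = -P*(-1 + P)/8
Q = -7 (Q = (⅛)*8*(1 - 1*8) = (⅛)*8*(1 - 8) = (⅛)*8*(-7) = -7)
G(N, z) = -7
G(96 - 1*97, -1) - ((-33*65 - 44) - 21642)/(-13661 + 4086) = -7 - ((-33*65 - 44) - 21642)/(-13661 + 4086) = -7 - ((-2145 - 44) - 21642)/(-9575) = -7 - (-2189 - 21642)*(-1)/9575 = -7 - (-23831)*(-1)/9575 = -7 - 1*23831/9575 = -7 - 23831/9575 = -90856/9575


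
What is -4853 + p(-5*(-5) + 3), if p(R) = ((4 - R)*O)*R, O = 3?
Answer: -6869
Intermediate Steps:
p(R) = R*(12 - 3*R) (p(R) = ((4 - R)*3)*R = (12 - 3*R)*R = R*(12 - 3*R))
-4853 + p(-5*(-5) + 3) = -4853 + 3*(-5*(-5) + 3)*(4 - (-5*(-5) + 3)) = -4853 + 3*(25 + 3)*(4 - (25 + 3)) = -4853 + 3*28*(4 - 1*28) = -4853 + 3*28*(4 - 28) = -4853 + 3*28*(-24) = -4853 - 2016 = -6869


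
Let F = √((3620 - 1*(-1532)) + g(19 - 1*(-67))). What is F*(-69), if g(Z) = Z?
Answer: -207*√582 ≈ -4993.8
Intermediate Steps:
F = 3*√582 (F = √((3620 - 1*(-1532)) + (19 - 1*(-67))) = √((3620 + 1532) + (19 + 67)) = √(5152 + 86) = √5238 = 3*√582 ≈ 72.374)
F*(-69) = (3*√582)*(-69) = -207*√582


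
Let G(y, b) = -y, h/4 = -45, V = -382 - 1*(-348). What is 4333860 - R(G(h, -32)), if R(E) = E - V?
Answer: 4333646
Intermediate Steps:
V = -34 (V = -382 + 348 = -34)
h = -180 (h = 4*(-45) = -180)
R(E) = 34 + E (R(E) = E - 1*(-34) = E + 34 = 34 + E)
4333860 - R(G(h, -32)) = 4333860 - (34 - 1*(-180)) = 4333860 - (34 + 180) = 4333860 - 1*214 = 4333860 - 214 = 4333646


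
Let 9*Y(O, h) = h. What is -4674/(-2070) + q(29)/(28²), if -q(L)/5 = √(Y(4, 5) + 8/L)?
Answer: 779/345 - 5*√6293/68208 ≈ 2.2522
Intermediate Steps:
Y(O, h) = h/9
q(L) = -5*√(5/9 + 8/L) (q(L) = -5*√((⅑)*5 + 8/L) = -5*√(5/9 + 8/L))
-4674/(-2070) + q(29)/(28²) = -4674/(-2070) + (-5*√(5 + 72/29)/3)/(28²) = -4674*(-1/2070) - 5*√(5 + 72*(1/29))/3/784 = 779/345 - 5*√(5 + 72/29)/3*(1/784) = 779/345 - 5*√6293/87*(1/784) = 779/345 - 5*√6293/68208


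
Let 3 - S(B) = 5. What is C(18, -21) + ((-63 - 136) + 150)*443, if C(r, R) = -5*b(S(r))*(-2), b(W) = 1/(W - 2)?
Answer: -43419/2 ≈ -21710.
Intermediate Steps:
S(B) = -2 (S(B) = 3 - 1*5 = 3 - 5 = -2)
b(W) = 1/(-2 + W)
C(r, R) = -5/2 (C(r, R) = -5/(-2 - 2)*(-2) = -5/(-4)*(-2) = -5*(-¼)*(-2) = (5/4)*(-2) = -5/2)
C(18, -21) + ((-63 - 136) + 150)*443 = -5/2 + ((-63 - 136) + 150)*443 = -5/2 + (-199 + 150)*443 = -5/2 - 49*443 = -5/2 - 21707 = -43419/2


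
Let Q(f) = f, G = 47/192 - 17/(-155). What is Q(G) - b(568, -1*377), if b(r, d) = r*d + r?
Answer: 6355794229/29760 ≈ 2.1357e+5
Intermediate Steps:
G = 10549/29760 (G = 47*(1/192) - 17*(-1/155) = 47/192 + 17/155 = 10549/29760 ≈ 0.35447)
b(r, d) = r + d*r (b(r, d) = d*r + r = r + d*r)
Q(G) - b(568, -1*377) = 10549/29760 - 568*(1 - 1*377) = 10549/29760 - 568*(1 - 377) = 10549/29760 - 568*(-376) = 10549/29760 - 1*(-213568) = 10549/29760 + 213568 = 6355794229/29760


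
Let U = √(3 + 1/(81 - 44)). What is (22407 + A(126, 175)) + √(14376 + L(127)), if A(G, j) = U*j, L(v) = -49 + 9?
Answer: 22407 + 32*√14 + 700*√259/37 ≈ 22831.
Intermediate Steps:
L(v) = -40
U = 4*√259/37 (U = √(3 + 1/37) = √(112/37) = 4*√259/37 ≈ 1.7398)
A(G, j) = 4*j*√259/37 (A(G, j) = (4*√259/37)*j = 4*j*√259/37)
(22407 + A(126, 175)) + √(14376 + L(127)) = (22407 + (4/37)*175*√259) + √(14376 - 40) = (22407 + 700*√259/37) + √14336 = (22407 + 700*√259/37) + 32*√14 = 22407 + 32*√14 + 700*√259/37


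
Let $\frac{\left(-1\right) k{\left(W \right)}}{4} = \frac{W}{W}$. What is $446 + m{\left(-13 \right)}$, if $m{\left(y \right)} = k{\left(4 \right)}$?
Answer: $442$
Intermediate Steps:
$k{\left(W \right)} = -4$ ($k{\left(W \right)} = - 4 \frac{W}{W} = \left(-4\right) 1 = -4$)
$m{\left(y \right)} = -4$
$446 + m{\left(-13 \right)} = 446 - 4 = 442$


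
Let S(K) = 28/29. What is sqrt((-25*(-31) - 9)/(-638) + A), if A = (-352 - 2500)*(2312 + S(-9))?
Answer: I*sqrt(671274460945)/319 ≈ 2568.4*I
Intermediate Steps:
S(K) = 28/29 (S(K) = 28*(1/29) = 28/29)
A = -191300752/29 (A = (-352 - 2500)*(2312 + 28/29) = -2852*67076/29 = -191300752/29 ≈ -6.5966e+6)
sqrt((-25*(-31) - 9)/(-638) + A) = sqrt((-25*(-31) - 9)/(-638) - 191300752/29) = sqrt((775 - 9)*(-1/638) - 191300752/29) = sqrt(766*(-1/638) - 191300752/29) = sqrt(-383/319 - 191300752/29) = sqrt(-2104308655/319) = I*sqrt(671274460945)/319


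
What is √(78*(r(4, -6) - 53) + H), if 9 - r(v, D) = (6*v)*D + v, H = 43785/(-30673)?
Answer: 3*√782623772783/30673 ≈ 86.525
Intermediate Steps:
H = -43785/30673 (H = 43785*(-1/30673) = -43785/30673 ≈ -1.4275)
r(v, D) = 9 - v - 6*D*v (r(v, D) = 9 - ((6*v)*D + v) = 9 - (6*D*v + v) = 9 - (v + 6*D*v) = 9 + (-v - 6*D*v) = 9 - v - 6*D*v)
√(78*(r(4, -6) - 53) + H) = √(78*((9 - 1*4 - 6*(-6)*4) - 53) - 43785/30673) = √(78*((9 - 4 + 144) - 53) - 43785/30673) = √(78*(149 - 53) - 43785/30673) = √(78*96 - 43785/30673) = √(7488 - 43785/30673) = √(229635639/30673) = 3*√782623772783/30673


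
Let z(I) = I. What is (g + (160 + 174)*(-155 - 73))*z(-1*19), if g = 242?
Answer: 1442290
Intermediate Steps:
(g + (160 + 174)*(-155 - 73))*z(-1*19) = (242 + (160 + 174)*(-155 - 73))*(-1*19) = (242 + 334*(-228))*(-19) = (242 - 76152)*(-19) = -75910*(-19) = 1442290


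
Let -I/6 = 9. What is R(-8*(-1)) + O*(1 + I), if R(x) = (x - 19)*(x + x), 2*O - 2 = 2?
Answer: -282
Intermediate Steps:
O = 2 (O = 1 + (½)*2 = 1 + 1 = 2)
I = -54 (I = -6*9 = -54)
R(x) = 2*x*(-19 + x) (R(x) = (-19 + x)*(2*x) = 2*x*(-19 + x))
R(-8*(-1)) + O*(1 + I) = 2*(-8*(-1))*(-19 - 8*(-1)) + 2*(1 - 54) = 2*8*(-19 + 8) + 2*(-53) = 2*8*(-11) - 106 = -176 - 106 = -282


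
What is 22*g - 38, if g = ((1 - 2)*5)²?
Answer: 512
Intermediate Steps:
g = 25 (g = (-1*5)² = (-5)² = 25)
22*g - 38 = 22*25 - 38 = 550 - 38 = 512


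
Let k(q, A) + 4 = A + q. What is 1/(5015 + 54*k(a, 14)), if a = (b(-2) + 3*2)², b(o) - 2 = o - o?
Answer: 1/9011 ≈ 0.00011098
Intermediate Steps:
b(o) = 2 (b(o) = 2 + (o - o) = 2 + 0 = 2)
a = 64 (a = (2 + 3*2)² = (2 + 6)² = 8² = 64)
k(q, A) = -4 + A + q (k(q, A) = -4 + (A + q) = -4 + A + q)
1/(5015 + 54*k(a, 14)) = 1/(5015 + 54*(-4 + 14 + 64)) = 1/(5015 + 54*74) = 1/(5015 + 3996) = 1/9011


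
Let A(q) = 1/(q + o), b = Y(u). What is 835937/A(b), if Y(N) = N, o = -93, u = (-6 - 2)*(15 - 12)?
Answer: -97804629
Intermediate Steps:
u = -24 (u = -8*3 = -24)
b = -24
A(q) = 1/(-93 + q) (A(q) = 1/(q - 93) = 1/(-93 + q))
835937/A(b) = 835937/(1/(-93 - 24)) = 835937/(1/(-117)) = 835937/(-1/117) = 835937*(-117) = -97804629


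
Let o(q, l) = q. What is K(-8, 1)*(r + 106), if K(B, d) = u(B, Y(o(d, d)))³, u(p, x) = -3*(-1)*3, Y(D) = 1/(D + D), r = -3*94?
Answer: -128304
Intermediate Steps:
r = -282
Y(D) = 1/(2*D)
u(p, x) = 9 (u(p, x) = 3*3 = 9)
K(B, d) = 729 (K(B, d) = 9³ = 729)
K(-8, 1)*(r + 106) = 729*(-282 + 106) = 729*(-176) = -128304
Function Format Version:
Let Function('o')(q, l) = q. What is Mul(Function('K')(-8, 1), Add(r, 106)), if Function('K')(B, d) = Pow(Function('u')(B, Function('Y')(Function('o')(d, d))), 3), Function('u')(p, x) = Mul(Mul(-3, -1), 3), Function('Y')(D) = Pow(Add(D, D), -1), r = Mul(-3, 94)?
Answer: -128304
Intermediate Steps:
r = -282
Function('Y')(D) = Mul(Rational(1, 2), Pow(D, -1)) (Function('Y')(D) = Pow(Mul(2, D), -1) = Mul(Rational(1, 2), Pow(D, -1)))
Function('u')(p, x) = 9 (Function('u')(p, x) = Mul(3, 3) = 9)
Function('K')(B, d) = 729 (Function('K')(B, d) = Pow(9, 3) = 729)
Mul(Function('K')(-8, 1), Add(r, 106)) = Mul(729, Add(-282, 106)) = Mul(729, -176) = -128304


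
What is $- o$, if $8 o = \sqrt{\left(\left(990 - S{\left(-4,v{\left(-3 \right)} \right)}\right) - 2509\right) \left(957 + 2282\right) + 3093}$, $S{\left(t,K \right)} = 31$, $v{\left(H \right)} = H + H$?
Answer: $- \frac{i \sqrt{5017357}}{8} \approx - 279.99 i$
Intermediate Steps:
$v{\left(H \right)} = 2 H$
$o = \frac{i \sqrt{5017357}}{8}$ ($o = \frac{\sqrt{\left(\left(990 - 31\right) - 2509\right) \left(957 + 2282\right) + 3093}}{8} = \frac{\sqrt{\left(\left(990 - 31\right) - 2509\right) 3239 + 3093}}{8} = \frac{\sqrt{\left(959 - 2509\right) 3239 + 3093}}{8} = \frac{\sqrt{\left(-1550\right) 3239 + 3093}}{8} = \frac{\sqrt{-5020450 + 3093}}{8} = \frac{\sqrt{-5017357}}{8} = \frac{i \sqrt{5017357}}{8} \approx 279.99 i$)
$- o = - \frac{i \sqrt{5017357}}{8}$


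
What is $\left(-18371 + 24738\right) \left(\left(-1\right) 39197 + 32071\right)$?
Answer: $-45371242$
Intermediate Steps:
$\left(-18371 + 24738\right) \left(\left(-1\right) 39197 + 32071\right) = 6367 \left(-39197 + 32071\right) = 6367 \left(-7126\right) = -45371242$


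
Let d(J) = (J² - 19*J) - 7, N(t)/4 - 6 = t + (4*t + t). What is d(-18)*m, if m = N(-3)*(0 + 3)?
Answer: -94896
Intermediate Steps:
N(t) = 24 + 24*t (N(t) = 24 + 4*(t + (4*t + t)) = 24 + 4*(t + 5*t) = 24 + 4*(6*t) = 24 + 24*t)
d(J) = -7 + J² - 19*J
m = -144 (m = (24 + 24*(-3))*(0 + 3) = (24 - 72)*3 = -48*3 = -144)
d(-18)*m = (-7 + (-18)² - 19*(-18))*(-144) = (-7 + 324 + 342)*(-144) = 659*(-144) = -94896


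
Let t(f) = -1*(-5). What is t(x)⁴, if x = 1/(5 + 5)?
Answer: 625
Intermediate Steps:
x = ⅒ (x = 1/10 = ⅒ ≈ 0.10000)
t(f) = 5
t(x)⁴ = 5⁴ = 625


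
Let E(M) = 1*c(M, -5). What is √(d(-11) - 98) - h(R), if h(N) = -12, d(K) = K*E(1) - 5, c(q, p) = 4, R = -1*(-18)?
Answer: 12 + 7*I*√3 ≈ 12.0 + 12.124*I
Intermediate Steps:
R = 18
E(M) = 4 (E(M) = 1*4 = 4)
d(K) = -5 + 4*K (d(K) = K*4 - 5 = 4*K - 5 = -5 + 4*K)
√(d(-11) - 98) - h(R) = √((-5 + 4*(-11)) - 98) - 1*(-12) = √((-5 - 44) - 98) + 12 = √(-49 - 98) + 12 = √(-147) + 12 = 7*I*√3 + 12 = 12 + 7*I*√3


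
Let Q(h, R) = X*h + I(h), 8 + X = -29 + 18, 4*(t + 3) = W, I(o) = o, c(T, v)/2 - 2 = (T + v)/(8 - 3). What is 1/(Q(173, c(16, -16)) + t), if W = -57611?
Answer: -4/70079 ≈ -5.7078e-5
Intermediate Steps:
c(T, v) = 4 + 2*T/5 + 2*v/5 (c(T, v) = 4 + 2*((T + v)/(8 - 3)) = 4 + 2*((T + v)/5) = 4 + 2*((T + v)*(⅕)) = 4 + 2*(T/5 + v/5) = 4 + (2*T/5 + 2*v/5) = 4 + 2*T/5 + 2*v/5)
t = -57623/4 (t = -3 + (¼)*(-57611) = -3 - 57611/4 = -57623/4 ≈ -14406.)
X = -19 (X = -8 + (-29 + 18) = -8 - 11 = -19)
Q(h, R) = -18*h (Q(h, R) = -19*h + h = -18*h)
1/(Q(173, c(16, -16)) + t) = 1/(-18*173 - 57623/4) = 1/(-3114 - 57623/4) = 1/(-70079/4) = -4/70079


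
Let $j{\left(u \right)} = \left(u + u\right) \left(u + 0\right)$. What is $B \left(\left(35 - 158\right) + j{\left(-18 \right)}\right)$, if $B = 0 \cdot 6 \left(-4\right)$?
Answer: $0$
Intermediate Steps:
$j{\left(u \right)} = 2 u^{2}$ ($j{\left(u \right)} = 2 u u = 2 u^{2}$)
$B = 0$ ($B = 0 \left(-4\right) = 0$)
$B \left(\left(35 - 158\right) + j{\left(-18 \right)}\right) = 0 \left(\left(35 - 158\right) + 2 \left(-18\right)^{2}\right) = 0 \left(-123 + 2 \cdot 324\right) = 0 \left(-123 + 648\right) = 0 \cdot 525 = 0$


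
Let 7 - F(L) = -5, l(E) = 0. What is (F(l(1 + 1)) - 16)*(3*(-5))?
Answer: 60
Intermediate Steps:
F(L) = 12 (F(L) = 7 - 1*(-5) = 7 + 5 = 12)
(F(l(1 + 1)) - 16)*(3*(-5)) = (12 - 16)*(3*(-5)) = -4*(-15) = 60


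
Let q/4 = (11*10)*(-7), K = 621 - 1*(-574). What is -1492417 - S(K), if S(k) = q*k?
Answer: 2188183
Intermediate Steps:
K = 1195 (K = 621 + 574 = 1195)
q = -3080 (q = 4*((11*10)*(-7)) = 4*(110*(-7)) = 4*(-770) = -3080)
S(k) = -3080*k
-1492417 - S(K) = -1492417 - (-3080)*1195 = -1492417 - 1*(-3680600) = -1492417 + 3680600 = 2188183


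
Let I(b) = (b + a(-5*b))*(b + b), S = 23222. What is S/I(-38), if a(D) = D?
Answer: -11611/5776 ≈ -2.0102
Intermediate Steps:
I(b) = -8*b**2 (I(b) = (b - 5*b)*(b + b) = (-4*b)*(2*b) = -8*b**2)
S/I(-38) = 23222/((-8*(-38)**2)) = 23222/((-8*1444)) = 23222/(-11552) = 23222*(-1/11552) = -11611/5776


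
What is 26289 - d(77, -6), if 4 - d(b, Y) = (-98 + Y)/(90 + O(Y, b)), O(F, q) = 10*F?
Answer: 394223/15 ≈ 26282.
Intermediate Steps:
d(b, Y) = 4 - (-98 + Y)/(90 + 10*Y)
26289 - d(77, -6) = 26289 - (458 + 39*(-6))/(10*(9 - 6)) = 26289 - (458 - 234)/(10*3) = 26289 - 224/(10*3) = 26289 - 1*112/15 = 26289 - 112/15 = 394223/15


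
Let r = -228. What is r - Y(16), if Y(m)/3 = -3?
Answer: -219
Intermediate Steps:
Y(m) = -9 (Y(m) = 3*(-3) = -9)
r - Y(16) = -228 - 1*(-9) = -228 + 9 = -219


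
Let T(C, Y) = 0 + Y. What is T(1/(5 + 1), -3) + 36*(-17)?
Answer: -615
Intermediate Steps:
T(C, Y) = Y
T(1/(5 + 1), -3) + 36*(-17) = -3 + 36*(-17) = -3 - 612 = -615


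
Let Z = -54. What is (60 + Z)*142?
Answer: 852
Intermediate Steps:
(60 + Z)*142 = (60 - 54)*142 = 6*142 = 852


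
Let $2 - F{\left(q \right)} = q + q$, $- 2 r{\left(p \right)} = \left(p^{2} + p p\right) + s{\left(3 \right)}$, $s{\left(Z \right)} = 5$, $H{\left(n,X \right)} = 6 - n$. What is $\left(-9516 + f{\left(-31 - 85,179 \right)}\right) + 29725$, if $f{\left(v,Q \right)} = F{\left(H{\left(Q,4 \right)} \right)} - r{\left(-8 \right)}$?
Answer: $\frac{41247}{2} \approx 20624.0$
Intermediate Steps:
$r{\left(p \right)} = - \frac{5}{2} - p^{2}$ ($r{\left(p \right)} = - \frac{\left(p^{2} + p p\right) + 5}{2} = - \frac{\left(p^{2} + p^{2}\right) + 5}{2} = - \frac{2 p^{2} + 5}{2} = - \frac{5 + 2 p^{2}}{2} = - \frac{5}{2} - p^{2}$)
$F{\left(q \right)} = 2 - 2 q$ ($F{\left(q \right)} = 2 - \left(q + q\right) = 2 - 2 q$)
$f{\left(v,Q \right)} = \frac{113}{2} + 2 Q$ ($f{\left(v,Q \right)} = \left(2 - 2 \left(6 - Q\right)\right) - \left(- \frac{5}{2} - \left(-8\right)^{2}\right) = \left(2 + \left(-12 + 2 Q\right)\right) - \left(- \frac{5}{2} - 64\right) = \left(-10 + 2 Q\right) - \left(- \frac{5}{2} - 64\right) = \left(-10 + 2 Q\right) - - \frac{133}{2} = \left(-10 + 2 Q\right) + \frac{133}{2} = \frac{113}{2} + 2 Q$)
$\left(-9516 + f{\left(-31 - 85,179 \right)}\right) + 29725 = \left(-9516 + \left(\frac{113}{2} + 2 \cdot 179\right)\right) + 29725 = \left(-9516 + \left(\frac{113}{2} + 358\right)\right) + 29725 = \left(-9516 + \frac{829}{2}\right) + 29725 = - \frac{18203}{2} + 29725 = \frac{41247}{2}$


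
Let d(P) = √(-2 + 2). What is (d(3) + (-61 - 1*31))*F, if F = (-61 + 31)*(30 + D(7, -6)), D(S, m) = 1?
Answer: 85560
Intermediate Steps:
d(P) = 0 (d(P) = √0 = 0)
F = -930 (F = (-61 + 31)*(30 + 1) = -30*31 = -930)
(d(3) + (-61 - 1*31))*F = (0 + (-61 - 1*31))*(-930) = (0 + (-61 - 31))*(-930) = (0 - 92)*(-930) = -92*(-930) = 85560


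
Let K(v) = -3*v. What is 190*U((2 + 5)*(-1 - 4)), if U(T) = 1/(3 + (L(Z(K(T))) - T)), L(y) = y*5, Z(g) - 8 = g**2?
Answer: 190/55203 ≈ 0.0034418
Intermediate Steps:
Z(g) = 8 + g**2
L(y) = 5*y
U(T) = 1/(43 - T + 45*T**2) (U(T) = 1/(3 + (5*(8 + (-3*T)**2) - T)) = 1/(3 + (5*(8 + 9*T**2) - T)) = 1/(3 + ((40 + 45*T**2) - T)) = 1/(3 + (40 - T + 45*T**2)) = 1/(43 - T + 45*T**2))
190*U((2 + 5)*(-1 - 4)) = 190/(43 - (2 + 5)*(-1 - 4) + 45*((2 + 5)*(-1 - 4))**2) = 190/(43 - 7*(-5) + 45*(7*(-5))**2) = 190/(43 - 1*(-35) + 45*(-35)**2) = 190/(43 + 35 + 45*1225) = 190/(43 + 35 + 55125) = 190/55203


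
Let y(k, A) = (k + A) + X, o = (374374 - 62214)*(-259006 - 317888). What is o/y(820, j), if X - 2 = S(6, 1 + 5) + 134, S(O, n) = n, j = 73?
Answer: -12005548736/69 ≈ -1.7399e+8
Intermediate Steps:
o = -180083231040 (o = 312160*(-576894) = -180083231040)
X = 142 (X = 2 + ((1 + 5) + 134) = 2 + (6 + 134) = 2 + 140 = 142)
y(k, A) = 142 + A + k (y(k, A) = (k + A) + 142 = (A + k) + 142 = 142 + A + k)
o/y(820, j) = -180083231040/(142 + 73 + 820) = -180083231040/1035 = -180083231040*1/1035 = -12005548736/69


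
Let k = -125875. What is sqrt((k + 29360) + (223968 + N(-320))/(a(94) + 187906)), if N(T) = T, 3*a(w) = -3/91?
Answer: I*sqrt(28219771221156575115)/17099445 ≈ 310.67*I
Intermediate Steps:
a(w) = -1/91 (a(w) = (-3/91)/3 = (-3*1/91)/3 = (1/3)*(-3/91) = -1/91)
sqrt((k + 29360) + (223968 + N(-320))/(a(94) + 187906)) = sqrt((-125875 + 29360) + (223968 - 320)/(-1/91 + 187906)) = sqrt(-96515 + 223648/(17099445/91)) = sqrt(-96515 + 223648*(91/17099445)) = sqrt(-96515 + 20351968/17099445) = sqrt(-1650332582207/17099445) = I*sqrt(28219771221156575115)/17099445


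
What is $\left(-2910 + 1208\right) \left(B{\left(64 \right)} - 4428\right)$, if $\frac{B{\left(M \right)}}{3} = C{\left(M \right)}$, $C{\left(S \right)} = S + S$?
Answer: $6882888$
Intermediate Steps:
$C{\left(S \right)} = 2 S$
$B{\left(M \right)} = 6 M$ ($B{\left(M \right)} = 3 \cdot 2 M = 6 M$)
$\left(-2910 + 1208\right) \left(B{\left(64 \right)} - 4428\right) = \left(-2910 + 1208\right) \left(6 \cdot 64 - 4428\right) = - 1702 \left(384 - 4428\right) = \left(-1702\right) \left(-4044\right) = 6882888$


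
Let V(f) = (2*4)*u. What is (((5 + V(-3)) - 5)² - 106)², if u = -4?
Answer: 842724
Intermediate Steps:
V(f) = -32 (V(f) = (2*4)*(-4) = 8*(-4) = -32)
(((5 + V(-3)) - 5)² - 106)² = (((5 - 32) - 5)² - 106)² = ((-27 - 5)² - 106)² = ((-32)² - 106)² = (1024 - 106)² = 918² = 842724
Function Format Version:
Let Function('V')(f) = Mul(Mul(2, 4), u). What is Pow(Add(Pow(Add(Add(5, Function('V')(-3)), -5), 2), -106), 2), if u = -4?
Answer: 842724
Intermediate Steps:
Function('V')(f) = -32 (Function('V')(f) = Mul(Mul(2, 4), -4) = Mul(8, -4) = -32)
Pow(Add(Pow(Add(Add(5, Function('V')(-3)), -5), 2), -106), 2) = Pow(Add(Pow(Add(Add(5, -32), -5), 2), -106), 2) = Pow(Add(Pow(Add(-27, -5), 2), -106), 2) = Pow(Add(Pow(-32, 2), -106), 2) = Pow(Add(1024, -106), 2) = Pow(918, 2) = 842724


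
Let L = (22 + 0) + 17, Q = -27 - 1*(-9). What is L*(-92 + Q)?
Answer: -4290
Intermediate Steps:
Q = -18 (Q = -27 + 9 = -18)
L = 39 (L = 22 + 17 = 39)
L*(-92 + Q) = 39*(-92 - 18) = 39*(-110) = -4290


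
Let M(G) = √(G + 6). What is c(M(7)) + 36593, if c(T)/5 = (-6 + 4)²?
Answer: 36613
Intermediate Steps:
M(G) = √(6 + G)
c(T) = 20 (c(T) = 5*(-6 + 4)² = 5*(-2)² = 5*4 = 20)
c(M(7)) + 36593 = 20 + 36593 = 36613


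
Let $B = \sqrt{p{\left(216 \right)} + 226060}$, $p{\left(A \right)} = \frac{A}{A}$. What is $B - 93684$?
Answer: $-93684 + \sqrt{226061} \approx -93209.0$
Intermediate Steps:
$p{\left(A \right)} = 1$
$B = \sqrt{226061}$ ($B = \sqrt{1 + 226060} = \sqrt{226061} \approx 475.46$)
$B - 93684 = \sqrt{226061} - 93684 = -93684 + \sqrt{226061}$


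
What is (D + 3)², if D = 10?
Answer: 169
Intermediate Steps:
(D + 3)² = (10 + 3)² = 13² = 169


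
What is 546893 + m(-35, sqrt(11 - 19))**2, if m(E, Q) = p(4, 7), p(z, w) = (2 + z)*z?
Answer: 547469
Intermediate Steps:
p(z, w) = z*(2 + z)
m(E, Q) = 24 (m(E, Q) = 4*(2 + 4) = 4*6 = 24)
546893 + m(-35, sqrt(11 - 19))**2 = 546893 + 24**2 = 546893 + 576 = 547469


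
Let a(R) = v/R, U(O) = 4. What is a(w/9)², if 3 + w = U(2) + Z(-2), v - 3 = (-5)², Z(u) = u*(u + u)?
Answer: 784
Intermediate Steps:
Z(u) = 2*u² (Z(u) = u*(2*u) = 2*u²)
v = 28 (v = 3 + (-5)² = 3 + 25 = 28)
w = 9 (w = -3 + (4 + 2*(-2)²) = -3 + (4 + 2*4) = -3 + (4 + 8) = -3 + 12 = 9)
a(R) = 28/R
a(w/9)² = (28/((9/9)))² = (28/((9*(⅑))))² = (28/1)² = (28*1)² = 28² = 784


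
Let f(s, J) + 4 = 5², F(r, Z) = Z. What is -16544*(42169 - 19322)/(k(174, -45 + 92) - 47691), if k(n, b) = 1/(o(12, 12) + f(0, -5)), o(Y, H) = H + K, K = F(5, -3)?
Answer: 11339423040/1430729 ≈ 7925.6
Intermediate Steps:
f(s, J) = 21 (f(s, J) = -4 + 5² = -4 + 25 = 21)
K = -3
o(Y, H) = -3 + H (o(Y, H) = H - 3 = -3 + H)
k(n, b) = 1/30 (k(n, b) = 1/((-3 + 12) + 21) = 1/(9 + 21) = 1/30)
-16544*(42169 - 19322)/(k(174, -45 + 92) - 47691) = -16544*(42169 - 19322)/(1/30 - 47691) = -16544/((-1430729/30/22847)) = -16544/((-1430729/30*1/22847)) = -16544/(-1430729/685410) = -16544*(-685410/1430729) = 11339423040/1430729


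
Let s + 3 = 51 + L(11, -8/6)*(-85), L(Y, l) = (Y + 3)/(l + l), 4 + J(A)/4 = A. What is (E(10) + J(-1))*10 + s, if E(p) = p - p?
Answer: 1177/4 ≈ 294.25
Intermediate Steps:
J(A) = -16 + 4*A
E(p) = 0
L(Y, l) = (3 + Y)/(2*l) (L(Y, l) = (3 + Y)/((2*l)) = (3 + Y)*(1/(2*l)) = (3 + Y)/(2*l))
s = 1977/4 (s = -3 + (51 + ((3 + 11)/(2*((-8/6))))*(-85)) = -3 + (51 + ((½)*14/(-8*⅙))*(-85)) = -3 + (51 + ((½)*14/(-4/3))*(-85)) = -3 + (51 + ((½)*(-¾)*14)*(-85)) = -3 + (51 - 21/4*(-85)) = -3 + (51 + 1785/4) = -3 + 1989/4 = 1977/4 ≈ 494.25)
(E(10) + J(-1))*10 + s = (0 + (-16 + 4*(-1)))*10 + 1977/4 = (0 + (-16 - 4))*10 + 1977/4 = (0 - 20)*10 + 1977/4 = -20*10 + 1977/4 = -200 + 1977/4 = 1177/4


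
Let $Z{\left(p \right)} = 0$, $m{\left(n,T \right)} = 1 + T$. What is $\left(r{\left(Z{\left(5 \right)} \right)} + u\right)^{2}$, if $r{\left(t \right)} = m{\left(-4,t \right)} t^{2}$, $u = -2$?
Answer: $4$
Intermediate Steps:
$r{\left(t \right)} = t^{2} \left(1 + t\right)$ ($r{\left(t \right)} = \left(1 + t\right) t^{2} = t^{2} \left(1 + t\right)$)
$\left(r{\left(Z{\left(5 \right)} \right)} + u\right)^{2} = \left(0^{2} \left(1 + 0\right) - 2\right)^{2} = \left(0 \cdot 1 - 2\right)^{2} = \left(0 - 2\right)^{2} = \left(-2\right)^{2} = 4$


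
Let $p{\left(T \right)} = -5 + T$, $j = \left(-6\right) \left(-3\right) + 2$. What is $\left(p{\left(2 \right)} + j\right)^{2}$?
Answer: $289$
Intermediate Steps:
$j = 20$ ($j = 18 + 2 = 20$)
$\left(p{\left(2 \right)} + j\right)^{2} = \left(\left(-5 + 2\right) + 20\right)^{2} = \left(-3 + 20\right)^{2} = 17^{2} = 289$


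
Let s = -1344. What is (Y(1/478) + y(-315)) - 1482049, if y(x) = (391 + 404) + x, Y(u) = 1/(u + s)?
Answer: -951805854717/642431 ≈ -1.4816e+6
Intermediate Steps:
Y(u) = 1/(-1344 + u) (Y(u) = 1/(u - 1344) = 1/(-1344 + u))
y(x) = 795 + x
(Y(1/478) + y(-315)) - 1482049 = (1/(-1344 + 1/478) + (795 - 315)) - 1482049 = (1/(-1344 + 1/478) + 480) - 1482049 = (1/(-642431/478) + 480) - 1482049 = (-478/642431 + 480) - 1482049 = 308366402/642431 - 1482049 = -951805854717/642431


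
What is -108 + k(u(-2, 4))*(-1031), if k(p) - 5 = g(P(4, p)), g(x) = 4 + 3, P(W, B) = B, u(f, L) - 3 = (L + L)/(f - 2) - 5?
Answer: -12480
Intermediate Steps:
u(f, L) = -2 + 2*L/(-2 + f) (u(f, L) = 3 + ((L + L)/(f - 2) - 5) = 3 + ((2*L)/(-2 + f) - 5) = 3 + (2*L/(-2 + f) - 5) = 3 + (-5 + 2*L/(-2 + f)) = -2 + 2*L/(-2 + f))
g(x) = 7
k(p) = 12 (k(p) = 5 + 7 = 12)
-108 + k(u(-2, 4))*(-1031) = -108 + 12*(-1031) = -108 - 12372 = -12480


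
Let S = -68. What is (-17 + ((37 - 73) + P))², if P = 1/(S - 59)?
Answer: 45319824/16129 ≈ 2809.8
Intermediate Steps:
P = -1/127 (P = 1/(-68 - 59) = 1/(-127) = -1/127 ≈ -0.0078740)
(-17 + ((37 - 73) + P))² = (-17 + ((37 - 73) - 1/127))² = (-17 + (-36 - 1/127))² = (-17 - 4573/127)² = (-6732/127)² = 45319824/16129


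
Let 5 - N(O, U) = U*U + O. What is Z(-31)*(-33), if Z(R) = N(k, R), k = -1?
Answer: 31515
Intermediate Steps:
N(O, U) = 5 - O - U² (N(O, U) = 5 - (U*U + O) = 5 - (U² + O) = 5 - (O + U²) = 5 + (-O - U²) = 5 - O - U²)
Z(R) = 6 - R² (Z(R) = 5 - 1*(-1) - R² = 5 + 1 - R² = 6 - R²)
Z(-31)*(-33) = (6 - 1*(-31)²)*(-33) = (6 - 1*961)*(-33) = (6 - 961)*(-33) = -955*(-33) = 31515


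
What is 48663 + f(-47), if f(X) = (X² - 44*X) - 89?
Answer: 52851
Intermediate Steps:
f(X) = -89 + X² - 44*X
48663 + f(-47) = 48663 + (-89 + (-47)² - 44*(-47)) = 48663 + (-89 + 2209 + 2068) = 48663 + 4188 = 52851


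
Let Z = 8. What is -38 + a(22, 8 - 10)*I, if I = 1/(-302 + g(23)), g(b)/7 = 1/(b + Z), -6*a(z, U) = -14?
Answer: -1066687/28065 ≈ -38.008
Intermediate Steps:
a(z, U) = 7/3 (a(z, U) = -⅙*(-14) = 7/3)
g(b) = 7/(8 + b) (g(b) = 7/(b + 8) = 7/(8 + b))
I = -31/9355 (I = 1/(-302 + 7/(8 + 23)) = 1/(-302 + 7/31) = 1/(-9355/31) = -31/9355 ≈ -0.0033137)
-38 + a(22, 8 - 10)*I = -38 + (7/3)*(-31/9355) = -38 - 217/28065 = -1066687/28065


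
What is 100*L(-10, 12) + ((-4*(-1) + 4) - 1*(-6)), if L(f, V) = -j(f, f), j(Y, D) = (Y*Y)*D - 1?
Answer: 100114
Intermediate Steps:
j(Y, D) = -1 + D*Y² (j(Y, D) = Y²*D - 1 = D*Y² - 1 = -1 + D*Y²)
L(f, V) = 1 - f³ (L(f, V) = -(-1 + f*f²) = -(-1 + f³) = 1 - f³)
100*L(-10, 12) + ((-4*(-1) + 4) - 1*(-6)) = 100*(1 - 1*(-10)³) + ((-4*(-1) + 4) - 1*(-6)) = 100*(1 - 1*(-1000)) + ((4 + 4) + 6) = 100*(1 + 1000) + (8 + 6) = 100*1001 + 14 = 100100 + 14 = 100114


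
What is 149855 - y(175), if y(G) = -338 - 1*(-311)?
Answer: 149882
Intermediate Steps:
y(G) = -27 (y(G) = -338 + 311 = -27)
149855 - y(175) = 149855 - 1*(-27) = 149855 + 27 = 149882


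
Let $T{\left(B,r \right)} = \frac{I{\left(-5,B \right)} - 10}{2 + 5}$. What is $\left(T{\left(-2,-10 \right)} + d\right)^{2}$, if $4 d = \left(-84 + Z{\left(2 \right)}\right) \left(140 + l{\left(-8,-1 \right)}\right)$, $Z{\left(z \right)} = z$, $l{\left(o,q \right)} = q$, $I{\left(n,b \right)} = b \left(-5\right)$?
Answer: $\frac{32478601}{4} \approx 8.1196 \cdot 10^{6}$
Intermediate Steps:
$I{\left(n,b \right)} = - 5 b$
$d = - \frac{5699}{2}$ ($d = \frac{\left(-84 + 2\right) \left(140 - 1\right)}{4} = \frac{\left(-82\right) 139}{4} = \frac{1}{4} \left(-11398\right) = - \frac{5699}{2} \approx -2849.5$)
$T{\left(B,r \right)} = - \frac{10}{7} - \frac{5 B}{7}$ ($T{\left(B,r \right)} = \frac{- 5 B - 10}{2 + 5} = \frac{-10 - 5 B}{7} = \left(-10 - 5 B\right) \frac{1}{7} = - \frac{10}{7} - \frac{5 B}{7}$)
$\left(T{\left(-2,-10 \right)} + d\right)^{2} = \left(\left(- \frac{10}{7} - - \frac{10}{7}\right) - \frac{5699}{2}\right)^{2} = \left(\left(- \frac{10}{7} + \frac{10}{7}\right) - \frac{5699}{2}\right)^{2} = \left(0 - \frac{5699}{2}\right)^{2} = \left(- \frac{5699}{2}\right)^{2} = \frac{32478601}{4}$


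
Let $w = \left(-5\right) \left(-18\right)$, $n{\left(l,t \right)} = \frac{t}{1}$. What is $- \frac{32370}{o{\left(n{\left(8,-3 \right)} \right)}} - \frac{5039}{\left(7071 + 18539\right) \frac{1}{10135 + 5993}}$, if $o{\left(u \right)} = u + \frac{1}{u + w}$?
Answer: $\frac{196125723}{25610} \approx 7658.2$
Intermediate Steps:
$n{\left(l,t \right)} = t$ ($n{\left(l,t \right)} = t 1 = t$)
$w = 90$
$o{\left(u \right)} = u + \frac{1}{90 + u}$ ($o{\left(u \right)} = u + \frac{1}{u + 90} = u + \frac{1}{90 + u}$)
$- \frac{32370}{o{\left(n{\left(8,-3 \right)} \right)}} - \frac{5039}{\left(7071 + 18539\right) \frac{1}{10135 + 5993}} = - \frac{32370}{\frac{1}{90 - 3} \left(1 + \left(-3\right)^{2} + 90 \left(-3\right)\right)} - \frac{5039}{\left(7071 + 18539\right) \frac{1}{10135 + 5993}} = - \frac{32370}{\frac{1}{87} \left(1 + 9 - 270\right)} - \frac{5039}{25610 \cdot \frac{1}{16128}} = - \frac{32370}{\frac{1}{87} \left(-260\right)} - \frac{5039}{25610 \cdot \frac{1}{16128}} = - \frac{32370}{- \frac{260}{87}} - \frac{5039}{\frac{12805}{8064}} = \left(-32370\right) \left(- \frac{87}{260}\right) - \frac{40634496}{12805} = \frac{21663}{2} - \frac{40634496}{12805} = \frac{196125723}{25610}$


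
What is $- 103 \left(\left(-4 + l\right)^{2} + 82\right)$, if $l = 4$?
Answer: $-8446$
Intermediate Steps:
$- 103 \left(\left(-4 + l\right)^{2} + 82\right) = - 103 \left(\left(-4 + 4\right)^{2} + 82\right) = - 103 \left(0^{2} + 82\right) = - 103 \left(0 + 82\right) = \left(-103\right) 82 = -8446$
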